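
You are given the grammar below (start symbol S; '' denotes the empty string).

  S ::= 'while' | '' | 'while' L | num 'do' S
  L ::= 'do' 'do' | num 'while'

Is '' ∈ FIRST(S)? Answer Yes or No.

S has an ''-production, so S ⇒ ''.

Yes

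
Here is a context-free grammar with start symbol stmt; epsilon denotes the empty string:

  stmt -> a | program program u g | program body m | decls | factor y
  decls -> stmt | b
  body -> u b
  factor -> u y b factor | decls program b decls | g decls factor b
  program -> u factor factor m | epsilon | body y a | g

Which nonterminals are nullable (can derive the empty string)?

Directly nullable (have an epsilon-production): program.
No other nonterminal has a production whose RHS symbols are all nullable.

{ program }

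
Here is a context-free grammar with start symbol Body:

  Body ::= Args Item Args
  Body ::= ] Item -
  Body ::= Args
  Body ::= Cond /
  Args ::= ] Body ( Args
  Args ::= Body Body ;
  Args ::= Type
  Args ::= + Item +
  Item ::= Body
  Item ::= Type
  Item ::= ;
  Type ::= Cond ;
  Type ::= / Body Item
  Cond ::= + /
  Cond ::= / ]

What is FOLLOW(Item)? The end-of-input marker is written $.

In Body ::= Args Item Args: add FIRST(Args) = { +, /, ] }.
In Body ::= ] Item -: add FIRST(-) = { - }.
In Args ::= + Item +: add FIRST(+) = { + }.
In Type ::= / Body Item: Item is at the end, add FOLLOW(Type) = { $, (, +, -, /, ;, ] }.
Union: FOLLOW(Item) = { $, (, +, -, /, ;, ] }.

{ $, (, +, -, /, ;, ] }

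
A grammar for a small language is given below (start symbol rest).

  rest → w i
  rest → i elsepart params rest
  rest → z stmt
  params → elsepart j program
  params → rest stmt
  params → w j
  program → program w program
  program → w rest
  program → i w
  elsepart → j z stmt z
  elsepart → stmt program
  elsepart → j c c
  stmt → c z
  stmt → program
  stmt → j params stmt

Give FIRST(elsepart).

{ c, i, j, w }

elsepart → j z stmt z contributes {j}.
From elsepart → stmt program: add FIRST(stmt) = { c, i, j, w }.
elsepart → j c c contributes {j}.
Union: FIRST(elsepart) = { c, i, j, w }.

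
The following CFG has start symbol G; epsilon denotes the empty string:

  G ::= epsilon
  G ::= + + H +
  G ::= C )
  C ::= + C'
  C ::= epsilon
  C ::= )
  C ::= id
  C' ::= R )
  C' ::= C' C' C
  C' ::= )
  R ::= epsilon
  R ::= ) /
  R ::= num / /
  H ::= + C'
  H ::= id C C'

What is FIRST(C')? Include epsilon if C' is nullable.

{ ), num }

From C' ::= R ): R nullable, take FIRST(R) ∪ {)} = { ), num }.
From C' ::= C' C' C: add FIRST(C') = { ), num }.
C' ::= ) contributes {)}.
Union: FIRST(C') = { ), num }.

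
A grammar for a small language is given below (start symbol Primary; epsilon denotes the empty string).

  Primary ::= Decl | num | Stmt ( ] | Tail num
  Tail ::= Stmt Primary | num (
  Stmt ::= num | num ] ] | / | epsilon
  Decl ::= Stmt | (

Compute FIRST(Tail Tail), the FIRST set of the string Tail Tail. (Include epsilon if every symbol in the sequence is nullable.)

{ (, /, num, epsilon }

Add FIRST(Tail)\{epsilon} = { (, /, num }; Tail is nullable, continue.
Add FIRST(Tail)\{epsilon} = { (, /, num }; Tail is nullable, continue.
Every symbol is nullable, so include epsilon.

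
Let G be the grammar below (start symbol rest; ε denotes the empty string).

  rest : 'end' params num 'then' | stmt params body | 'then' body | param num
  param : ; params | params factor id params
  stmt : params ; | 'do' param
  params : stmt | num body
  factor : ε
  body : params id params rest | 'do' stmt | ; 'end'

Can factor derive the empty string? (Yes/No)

Yes

factor has an ε-production, so factor ⇒ ε.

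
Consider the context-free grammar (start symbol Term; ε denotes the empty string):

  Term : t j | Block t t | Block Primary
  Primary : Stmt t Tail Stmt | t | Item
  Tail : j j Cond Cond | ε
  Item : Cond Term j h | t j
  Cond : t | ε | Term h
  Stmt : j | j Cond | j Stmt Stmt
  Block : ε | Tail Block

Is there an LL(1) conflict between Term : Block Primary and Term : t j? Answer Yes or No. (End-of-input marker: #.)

FIRST(Block Primary) = { j, t } and FIRST(t j) = { t }.
Both contain t, so the two alternatives are not disjoint — LL(1) conflict.

Yes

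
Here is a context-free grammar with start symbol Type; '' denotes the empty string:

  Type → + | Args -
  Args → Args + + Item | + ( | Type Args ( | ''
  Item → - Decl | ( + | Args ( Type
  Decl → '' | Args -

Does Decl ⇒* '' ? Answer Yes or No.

Decl has an ''-production, so Decl ⇒ ''.

Yes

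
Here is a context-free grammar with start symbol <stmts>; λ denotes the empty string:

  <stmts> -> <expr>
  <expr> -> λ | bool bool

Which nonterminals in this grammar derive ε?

Directly nullable (have an λ-production): <expr>.
<stmts> -> <expr> with every symbol nullable, so <stmts> is nullable.

{ <expr>, <stmts> }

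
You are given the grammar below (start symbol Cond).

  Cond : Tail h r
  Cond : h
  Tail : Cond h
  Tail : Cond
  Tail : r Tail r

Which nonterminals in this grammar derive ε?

{ } (none)

No nonterminal has an empty production or an RHS whose symbols are all nullable.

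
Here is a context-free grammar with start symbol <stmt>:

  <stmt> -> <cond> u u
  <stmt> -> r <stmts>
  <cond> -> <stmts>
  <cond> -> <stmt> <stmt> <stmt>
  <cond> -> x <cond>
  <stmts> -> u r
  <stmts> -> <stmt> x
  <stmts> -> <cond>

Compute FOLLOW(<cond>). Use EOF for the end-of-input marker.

{ EOF, r, u, x }

In <stmt> -> <cond> u u: add FIRST(u u) = { u }.
In <cond> -> x <cond>: <cond> is at the end, add FOLLOW(<cond>) = { EOF, r, u, x }.
In <stmts> -> <cond>: <cond> is at the end, add FOLLOW(<stmts>) = { EOF, r, u, x }.
Union: FOLLOW(<cond>) = { EOF, r, u, x }.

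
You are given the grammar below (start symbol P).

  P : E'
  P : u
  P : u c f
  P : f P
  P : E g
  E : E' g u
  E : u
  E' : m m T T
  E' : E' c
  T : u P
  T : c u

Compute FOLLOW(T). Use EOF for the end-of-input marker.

In E' : m m T T: add FIRST(T) = { c, u }.
In E' : m m T T: T is at the end, add FOLLOW(E') = { EOF, c, g, u }.
Union: FOLLOW(T) = { EOF, c, g, u }.

{ EOF, c, g, u }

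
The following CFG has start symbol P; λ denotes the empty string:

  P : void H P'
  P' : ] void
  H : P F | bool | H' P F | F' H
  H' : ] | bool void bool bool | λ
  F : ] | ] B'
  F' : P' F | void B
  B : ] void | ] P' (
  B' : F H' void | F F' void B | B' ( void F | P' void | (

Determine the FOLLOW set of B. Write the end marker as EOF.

{ (, ], bool, void }

In F' : void B: B is at the end, add FOLLOW(F') = { ], bool, void }.
In B' : F F' void B: B is at the end, add FOLLOW(B') = { (, ], bool, void }.
Union: FOLLOW(B) = { (, ], bool, void }.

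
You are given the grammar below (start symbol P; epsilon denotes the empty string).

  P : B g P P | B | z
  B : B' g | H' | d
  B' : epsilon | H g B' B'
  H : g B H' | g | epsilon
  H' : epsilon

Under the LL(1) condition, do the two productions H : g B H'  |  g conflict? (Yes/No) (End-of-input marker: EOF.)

Yes

FIRST(g B H') = { g } and FIRST(g) = { g }.
Both contain g, so the two alternatives are not disjoint — LL(1) conflict.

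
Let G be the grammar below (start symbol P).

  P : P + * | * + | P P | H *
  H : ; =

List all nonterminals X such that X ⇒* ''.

{ } (none)

No nonterminal has an empty production or an RHS whose symbols are all nullable.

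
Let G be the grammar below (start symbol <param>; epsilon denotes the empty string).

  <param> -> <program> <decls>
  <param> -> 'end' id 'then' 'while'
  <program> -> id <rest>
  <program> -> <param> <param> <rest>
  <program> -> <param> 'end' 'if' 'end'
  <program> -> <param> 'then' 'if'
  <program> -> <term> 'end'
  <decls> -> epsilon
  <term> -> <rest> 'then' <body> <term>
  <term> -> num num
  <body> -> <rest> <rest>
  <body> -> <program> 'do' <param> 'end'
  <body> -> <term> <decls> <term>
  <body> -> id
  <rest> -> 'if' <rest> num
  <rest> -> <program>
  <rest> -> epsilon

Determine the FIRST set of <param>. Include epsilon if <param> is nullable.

{ 'end', 'if', 'then', id, num }

From <param> -> <program> <decls>: add FIRST(<program>) = { 'end', 'if', 'then', id, num }.
<param> -> 'end' id 'then' 'while' contributes {'end'}.
Union: FIRST(<param>) = { 'end', 'if', 'then', id, num }.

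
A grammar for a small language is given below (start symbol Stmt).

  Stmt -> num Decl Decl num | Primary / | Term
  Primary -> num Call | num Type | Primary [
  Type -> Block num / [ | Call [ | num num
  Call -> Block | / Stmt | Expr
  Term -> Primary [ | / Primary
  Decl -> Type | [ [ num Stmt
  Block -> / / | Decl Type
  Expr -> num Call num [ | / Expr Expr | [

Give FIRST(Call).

{ /, [, num }

From Call -> Block: add FIRST(Block) = { /, [, num }.
Call -> / Stmt contributes {/}.
From Call -> Expr: add FIRST(Expr) = { /, [, num }.
Union: FIRST(Call) = { /, [, num }.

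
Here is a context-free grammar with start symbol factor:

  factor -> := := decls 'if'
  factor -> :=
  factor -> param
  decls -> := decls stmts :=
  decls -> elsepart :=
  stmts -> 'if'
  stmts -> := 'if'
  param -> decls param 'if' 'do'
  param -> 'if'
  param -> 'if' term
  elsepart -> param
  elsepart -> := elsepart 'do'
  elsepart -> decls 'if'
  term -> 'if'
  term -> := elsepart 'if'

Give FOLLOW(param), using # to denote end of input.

In factor -> param: param is at the end, add FOLLOW(factor) = { # }.
In param -> decls param 'if' 'do': add FIRST('if' 'do') = { 'if' }.
In elsepart -> param: param is at the end, add FOLLOW(elsepart) = { 'do', 'if', := }.
Union: FOLLOW(param) = { #, 'do', 'if', := }.

{ #, 'do', 'if', := }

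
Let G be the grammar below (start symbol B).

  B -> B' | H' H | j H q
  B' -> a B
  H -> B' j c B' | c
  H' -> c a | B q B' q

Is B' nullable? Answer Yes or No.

No nonterminal in this grammar is nullable.
No production of B' has an RHS whose symbols are all nullable, so B' is not nullable.

No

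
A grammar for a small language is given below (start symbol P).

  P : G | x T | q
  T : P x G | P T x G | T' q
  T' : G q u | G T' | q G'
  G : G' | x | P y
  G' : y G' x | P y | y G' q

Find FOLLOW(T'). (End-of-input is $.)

In T : T' q: add FIRST(q) = { q }.
In T' : G T': T' is at the end, add FOLLOW(T') = { q }.
Union: FOLLOW(T') = { q }.

{ q }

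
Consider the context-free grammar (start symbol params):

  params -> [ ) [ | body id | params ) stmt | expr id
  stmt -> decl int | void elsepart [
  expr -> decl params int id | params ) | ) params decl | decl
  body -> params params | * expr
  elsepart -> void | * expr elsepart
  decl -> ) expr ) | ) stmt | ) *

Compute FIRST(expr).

{ ), *, [ }

From expr -> decl params int id: add FIRST(decl) = { ) }.
From expr -> params ): add FIRST(params) = { ), *, [ }.
expr -> ) params decl contributes {)}.
From expr -> decl: add FIRST(decl) = { ) }.
Union: FIRST(expr) = { ), *, [ }.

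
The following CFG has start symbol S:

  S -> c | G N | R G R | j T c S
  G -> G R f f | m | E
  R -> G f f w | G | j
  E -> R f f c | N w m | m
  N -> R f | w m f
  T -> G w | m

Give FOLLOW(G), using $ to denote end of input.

In S -> G N: add FIRST(N) = { j, m, w }.
In S -> R G R: add FIRST(R) = { j, m, w }.
In G -> G R f f: add FIRST(R f f) = { j, m, w }.
In R -> G f f w: add FIRST(f f w) = { f }.
In R -> G: G is at the end, add FOLLOW(R) = { $, f, j, m, w }.
In T -> G w: add FIRST(w) = { w }.
Union: FOLLOW(G) = { $, f, j, m, w }.

{ $, f, j, m, w }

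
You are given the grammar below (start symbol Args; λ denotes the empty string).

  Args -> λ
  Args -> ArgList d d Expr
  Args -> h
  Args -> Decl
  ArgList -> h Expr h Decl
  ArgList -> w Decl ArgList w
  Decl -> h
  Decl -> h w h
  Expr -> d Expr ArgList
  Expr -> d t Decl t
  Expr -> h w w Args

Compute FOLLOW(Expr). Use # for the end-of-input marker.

In Args -> ArgList d d Expr: Expr is at the end, add FOLLOW(Args) = { #, h, w }.
In ArgList -> h Expr h Decl: add FIRST(h Decl) = { h }.
In Expr -> d Expr ArgList: add FIRST(ArgList) = { h, w }.
Union: FOLLOW(Expr) = { #, h, w }.

{ #, h, w }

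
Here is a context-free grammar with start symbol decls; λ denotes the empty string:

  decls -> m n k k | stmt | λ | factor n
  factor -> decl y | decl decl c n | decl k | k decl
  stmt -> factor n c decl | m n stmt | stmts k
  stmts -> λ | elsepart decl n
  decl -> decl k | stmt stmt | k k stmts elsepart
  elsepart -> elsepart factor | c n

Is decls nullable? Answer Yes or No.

Yes

decls has an λ-production, so decls ⇒ λ.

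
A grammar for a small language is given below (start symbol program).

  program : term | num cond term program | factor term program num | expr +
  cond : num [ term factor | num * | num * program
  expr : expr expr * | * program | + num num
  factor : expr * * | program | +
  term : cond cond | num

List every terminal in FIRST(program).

{ *, +, num }

From program : term: add FIRST(term) = { num }.
program : num cond term program contributes {num}.
From program : factor term program num: add FIRST(factor) = { *, +, num }.
From program : expr +: add FIRST(expr) = { *, + }.
Union: FIRST(program) = { *, +, num }.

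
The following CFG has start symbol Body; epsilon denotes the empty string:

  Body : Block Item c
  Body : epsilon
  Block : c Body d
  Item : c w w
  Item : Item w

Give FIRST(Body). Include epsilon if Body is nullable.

From Body : Block Item c: add FIRST(Block) = { c }.
Body : epsilon contributes epsilon.
Union: FIRST(Body) = { c, epsilon }.

{ c, epsilon }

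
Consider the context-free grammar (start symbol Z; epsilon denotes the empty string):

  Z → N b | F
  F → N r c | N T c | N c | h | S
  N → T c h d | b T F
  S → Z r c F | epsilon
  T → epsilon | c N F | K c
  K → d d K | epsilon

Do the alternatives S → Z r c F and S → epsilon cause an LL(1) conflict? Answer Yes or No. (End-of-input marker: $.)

FIRST(Z r c F) = { b, c, d, h, r } and FIRST(epsilon) = { epsilon }.
The second alternative is nullable and FOLLOW(S) = { $, b, c, d, h, r } shares b with FIRST of the first — conflict.

Yes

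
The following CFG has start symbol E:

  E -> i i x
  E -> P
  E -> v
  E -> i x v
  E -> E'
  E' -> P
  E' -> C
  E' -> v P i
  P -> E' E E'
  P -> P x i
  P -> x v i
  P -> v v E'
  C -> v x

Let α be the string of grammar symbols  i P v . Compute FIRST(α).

{ i }

i is a terminal; add {i} and stop.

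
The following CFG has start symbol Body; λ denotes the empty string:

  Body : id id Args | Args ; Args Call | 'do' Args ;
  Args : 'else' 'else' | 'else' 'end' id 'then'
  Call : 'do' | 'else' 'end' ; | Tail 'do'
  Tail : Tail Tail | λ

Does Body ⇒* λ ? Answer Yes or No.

Nullable nonterminals: Tail.
No production of Body has an RHS whose symbols are all nullable, so Body is not nullable.

No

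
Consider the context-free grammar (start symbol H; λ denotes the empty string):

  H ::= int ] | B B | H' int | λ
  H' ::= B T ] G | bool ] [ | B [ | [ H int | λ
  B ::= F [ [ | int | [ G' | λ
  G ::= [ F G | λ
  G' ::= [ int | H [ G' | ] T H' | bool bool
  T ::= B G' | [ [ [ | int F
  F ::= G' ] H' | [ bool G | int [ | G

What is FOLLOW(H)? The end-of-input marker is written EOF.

{ EOF, [, int }

H is the start symbol, so EOF ∈ FOLLOW(H).
In H' ::= [ H int: add FIRST(int) = { int }.
In G' ::= H [ G': add FIRST([ G') = { [ }.
Union: FOLLOW(H) = { EOF, [, int }.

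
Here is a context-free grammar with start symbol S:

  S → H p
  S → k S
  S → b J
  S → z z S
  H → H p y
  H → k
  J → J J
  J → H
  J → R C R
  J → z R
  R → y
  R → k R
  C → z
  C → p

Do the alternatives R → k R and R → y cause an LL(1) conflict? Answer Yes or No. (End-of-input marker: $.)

No

FIRST(k R) = { k } and FIRST(y) = { y }.
The FIRST sets are disjoint and neither alternative is nullable — no conflict.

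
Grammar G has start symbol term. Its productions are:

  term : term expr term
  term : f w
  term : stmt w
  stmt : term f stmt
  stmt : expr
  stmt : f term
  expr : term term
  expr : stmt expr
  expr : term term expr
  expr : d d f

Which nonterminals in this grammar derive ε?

No nonterminal has an empty production or an RHS whose symbols are all nullable.

{ } (none)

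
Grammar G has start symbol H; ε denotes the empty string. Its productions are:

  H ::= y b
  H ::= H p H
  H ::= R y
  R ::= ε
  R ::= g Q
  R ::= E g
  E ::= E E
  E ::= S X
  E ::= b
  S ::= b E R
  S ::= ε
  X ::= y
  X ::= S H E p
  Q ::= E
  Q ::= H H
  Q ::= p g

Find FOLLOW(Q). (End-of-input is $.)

In R ::= g Q: Q is at the end, add FOLLOW(R) = { b, g, y }.
Union: FOLLOW(Q) = { b, g, y }.

{ b, g, y }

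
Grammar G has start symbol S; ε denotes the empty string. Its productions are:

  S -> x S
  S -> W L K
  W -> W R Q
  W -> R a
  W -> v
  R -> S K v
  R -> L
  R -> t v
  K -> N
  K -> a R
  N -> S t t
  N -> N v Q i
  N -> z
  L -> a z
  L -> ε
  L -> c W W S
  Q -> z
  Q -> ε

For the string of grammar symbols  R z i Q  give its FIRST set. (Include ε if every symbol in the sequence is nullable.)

Add FIRST(R)\{ε} = { a, c, t, v, x }; R is nullable, continue.
z is a terminal; add {z} and stop.

{ a, c, t, v, x, z }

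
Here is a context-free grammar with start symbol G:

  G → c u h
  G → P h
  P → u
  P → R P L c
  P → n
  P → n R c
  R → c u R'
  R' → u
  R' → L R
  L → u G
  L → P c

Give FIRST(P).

P → u contributes {u}.
From P → R P L c: add FIRST(R) = { c }.
P → n contributes {n}.
P → n R c contributes {n}.
Union: FIRST(P) = { c, n, u }.

{ c, n, u }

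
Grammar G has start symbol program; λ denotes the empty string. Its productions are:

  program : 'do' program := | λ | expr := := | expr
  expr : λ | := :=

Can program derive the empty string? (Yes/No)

Yes

program has an λ-production, so program ⇒ λ.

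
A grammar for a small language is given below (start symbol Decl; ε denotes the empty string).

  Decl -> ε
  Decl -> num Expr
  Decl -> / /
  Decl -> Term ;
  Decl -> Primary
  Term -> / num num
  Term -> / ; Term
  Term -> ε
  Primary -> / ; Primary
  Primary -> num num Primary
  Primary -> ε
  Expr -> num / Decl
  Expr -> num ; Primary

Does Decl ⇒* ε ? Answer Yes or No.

Decl has an ε-production, so Decl ⇒ ε.

Yes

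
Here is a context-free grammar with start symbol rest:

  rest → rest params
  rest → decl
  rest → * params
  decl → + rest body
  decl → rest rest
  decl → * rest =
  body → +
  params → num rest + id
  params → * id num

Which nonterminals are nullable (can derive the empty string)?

{ } (none)

No nonterminal has an empty production or an RHS whose symbols are all nullable.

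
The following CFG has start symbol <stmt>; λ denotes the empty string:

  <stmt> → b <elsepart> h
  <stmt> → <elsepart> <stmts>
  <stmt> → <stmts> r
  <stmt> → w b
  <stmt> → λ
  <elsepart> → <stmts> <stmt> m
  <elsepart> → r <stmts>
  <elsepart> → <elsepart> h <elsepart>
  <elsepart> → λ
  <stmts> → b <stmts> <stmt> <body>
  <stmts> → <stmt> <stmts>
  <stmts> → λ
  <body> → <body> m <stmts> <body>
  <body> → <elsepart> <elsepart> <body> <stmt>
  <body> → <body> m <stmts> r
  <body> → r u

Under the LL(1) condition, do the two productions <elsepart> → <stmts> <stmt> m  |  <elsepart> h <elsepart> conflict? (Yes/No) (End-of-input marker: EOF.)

FIRST(<stmts> <stmt> m) = { b, h, m, r, w } and FIRST(<elsepart> h <elsepart>) = { b, h, m, r, w }.
Both contain b, so the two alternatives are not disjoint — LL(1) conflict.

Yes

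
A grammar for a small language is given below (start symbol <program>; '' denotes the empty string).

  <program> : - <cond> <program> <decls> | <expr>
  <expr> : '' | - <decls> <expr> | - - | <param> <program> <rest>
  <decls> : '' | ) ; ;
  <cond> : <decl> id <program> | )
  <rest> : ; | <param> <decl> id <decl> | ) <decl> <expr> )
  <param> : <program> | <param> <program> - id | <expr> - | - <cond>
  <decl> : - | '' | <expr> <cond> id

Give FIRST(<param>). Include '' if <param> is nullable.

From <param> : <program>: add FIRST(<program>) = { ), -, ;, id, '' } (including '' since <program> is nullable).
From <param> : <param> <program> - id: <param>, <program> nullable, take FIRST(<param>) ∪ FIRST(<program>) ∪ {-} = { ), -, ;, id }.
From <param> : <expr> -: <expr> nullable, take FIRST(<expr>) ∪ {-} = { ), -, ;, id }.
<param> : - <cond> contributes {-}.
Union: FIRST(<param>) = { ), -, ;, id, '' }.

{ ), -, ;, id, '' }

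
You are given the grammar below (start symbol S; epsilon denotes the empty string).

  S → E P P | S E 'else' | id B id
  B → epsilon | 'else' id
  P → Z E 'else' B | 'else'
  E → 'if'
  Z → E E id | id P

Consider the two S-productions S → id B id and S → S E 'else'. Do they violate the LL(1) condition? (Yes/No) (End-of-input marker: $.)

FIRST(id B id) = { id } and FIRST(S E 'else') = { 'if', id }.
Both contain id, so the two alternatives are not disjoint — LL(1) conflict.

Yes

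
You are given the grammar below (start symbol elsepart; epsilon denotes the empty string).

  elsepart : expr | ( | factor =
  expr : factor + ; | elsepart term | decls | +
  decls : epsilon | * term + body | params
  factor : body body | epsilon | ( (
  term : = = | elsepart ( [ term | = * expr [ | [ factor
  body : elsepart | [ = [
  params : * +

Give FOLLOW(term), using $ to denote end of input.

In expr : elsepart term: term is at the end, add FOLLOW(expr) = { $, (, *, +, =, [ }.
In decls : * term + body: add FIRST(+ body) = { + }.
In term : elsepart ( [ term: term is at the end, add FOLLOW(term) = { $, (, *, +, =, [ }.
Union: FOLLOW(term) = { $, (, *, +, =, [ }.

{ $, (, *, +, =, [ }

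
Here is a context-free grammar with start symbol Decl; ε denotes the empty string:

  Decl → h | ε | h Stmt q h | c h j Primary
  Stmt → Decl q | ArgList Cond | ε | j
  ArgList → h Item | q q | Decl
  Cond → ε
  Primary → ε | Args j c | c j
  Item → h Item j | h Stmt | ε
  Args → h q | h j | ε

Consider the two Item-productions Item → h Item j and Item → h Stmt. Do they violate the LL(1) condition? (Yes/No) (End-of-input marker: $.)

Yes

FIRST(h Item j) = { h } and FIRST(h Stmt) = { h }.
Both contain h, so the two alternatives are not disjoint — LL(1) conflict.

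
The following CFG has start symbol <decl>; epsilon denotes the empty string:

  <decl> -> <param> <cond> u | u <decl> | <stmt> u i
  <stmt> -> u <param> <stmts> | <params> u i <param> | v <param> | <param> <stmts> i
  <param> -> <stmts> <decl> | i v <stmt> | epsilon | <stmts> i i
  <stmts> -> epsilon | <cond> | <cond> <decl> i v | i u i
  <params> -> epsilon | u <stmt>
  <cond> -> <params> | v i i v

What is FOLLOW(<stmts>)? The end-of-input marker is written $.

{ i, u, v }

In <stmt> -> u <param> <stmts>: <stmts> is at the end, add FOLLOW(<stmt>) = { i, u, v }.
In <stmt> -> <param> <stmts> i: add FIRST(i) = { i }.
In <param> -> <stmts> <decl>: add FIRST(<decl>) = { i, u, v }.
In <param> -> <stmts> i i: add FIRST(i i) = { i }.
Union: FOLLOW(<stmts>) = { i, u, v }.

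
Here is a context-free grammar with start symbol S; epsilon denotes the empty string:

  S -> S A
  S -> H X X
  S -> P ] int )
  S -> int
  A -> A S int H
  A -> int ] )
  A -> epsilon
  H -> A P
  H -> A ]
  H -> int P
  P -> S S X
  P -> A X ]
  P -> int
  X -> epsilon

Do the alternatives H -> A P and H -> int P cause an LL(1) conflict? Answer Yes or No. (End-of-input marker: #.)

Yes

FIRST(A P) = { ], int } and FIRST(int P) = { int }.
Both contain int, so the two alternatives are not disjoint — LL(1) conflict.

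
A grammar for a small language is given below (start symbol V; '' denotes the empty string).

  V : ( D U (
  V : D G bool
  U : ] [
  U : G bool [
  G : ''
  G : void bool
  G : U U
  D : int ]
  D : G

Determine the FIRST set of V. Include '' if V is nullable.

{ (, ], bool, int, void }

V : ( D U ( contributes {(}.
From V : D G bool: D, G nullable, take FIRST(D) ∪ FIRST(G) ∪ {bool} = { ], bool, int, void }.
Union: FIRST(V) = { (, ], bool, int, void }.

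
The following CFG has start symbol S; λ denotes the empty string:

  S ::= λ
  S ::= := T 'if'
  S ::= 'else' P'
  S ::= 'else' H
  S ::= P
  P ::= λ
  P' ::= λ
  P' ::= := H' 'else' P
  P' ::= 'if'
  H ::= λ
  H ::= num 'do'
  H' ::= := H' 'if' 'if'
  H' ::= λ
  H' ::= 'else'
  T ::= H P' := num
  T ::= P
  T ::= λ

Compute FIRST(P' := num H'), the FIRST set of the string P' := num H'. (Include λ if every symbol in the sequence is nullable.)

{ 'if', := }

Add FIRST(P')\{λ} = { 'if', := }; P' is nullable, continue.
:= is a terminal; add {:=} and stop.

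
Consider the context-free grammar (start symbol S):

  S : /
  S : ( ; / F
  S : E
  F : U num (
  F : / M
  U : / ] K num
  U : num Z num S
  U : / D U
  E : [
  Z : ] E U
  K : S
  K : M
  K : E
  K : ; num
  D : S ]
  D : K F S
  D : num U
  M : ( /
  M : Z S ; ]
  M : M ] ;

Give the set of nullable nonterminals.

{ } (none)

No nonterminal has an empty production or an RHS whose symbols are all nullable.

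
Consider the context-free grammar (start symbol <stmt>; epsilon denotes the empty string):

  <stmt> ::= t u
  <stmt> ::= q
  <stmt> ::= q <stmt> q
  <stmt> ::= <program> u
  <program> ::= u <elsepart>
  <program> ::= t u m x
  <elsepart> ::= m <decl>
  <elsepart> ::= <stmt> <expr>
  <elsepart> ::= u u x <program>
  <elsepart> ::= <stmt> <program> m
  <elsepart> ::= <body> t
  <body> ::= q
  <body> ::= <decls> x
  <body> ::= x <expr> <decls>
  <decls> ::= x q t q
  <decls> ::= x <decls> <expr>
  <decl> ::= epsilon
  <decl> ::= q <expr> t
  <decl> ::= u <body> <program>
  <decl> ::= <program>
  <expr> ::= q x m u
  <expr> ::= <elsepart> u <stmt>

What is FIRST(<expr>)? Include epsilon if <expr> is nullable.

{ m, q, t, u, x }

<expr> ::= q x m u contributes {q}.
From <expr> ::= <elsepart> u <stmt>: add FIRST(<elsepart>) = { m, q, t, u, x }.
Union: FIRST(<expr>) = { m, q, t, u, x }.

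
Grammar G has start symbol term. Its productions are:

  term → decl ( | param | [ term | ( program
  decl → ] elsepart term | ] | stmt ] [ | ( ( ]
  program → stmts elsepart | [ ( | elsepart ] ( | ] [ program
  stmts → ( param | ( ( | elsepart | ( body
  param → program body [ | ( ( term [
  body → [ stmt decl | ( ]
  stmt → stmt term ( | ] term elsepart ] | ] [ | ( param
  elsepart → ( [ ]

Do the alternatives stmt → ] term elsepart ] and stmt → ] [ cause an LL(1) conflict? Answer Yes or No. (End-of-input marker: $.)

Yes

FIRST(] term elsepart ]) = { ] } and FIRST(] [) = { ] }.
Both contain ], so the two alternatives are not disjoint — LL(1) conflict.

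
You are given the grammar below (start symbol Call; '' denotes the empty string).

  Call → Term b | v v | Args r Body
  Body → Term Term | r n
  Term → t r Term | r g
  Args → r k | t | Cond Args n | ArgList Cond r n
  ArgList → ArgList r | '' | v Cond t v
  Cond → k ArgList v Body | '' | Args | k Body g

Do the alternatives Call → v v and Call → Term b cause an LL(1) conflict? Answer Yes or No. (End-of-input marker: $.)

No

FIRST(v v) = { v } and FIRST(Term b) = { r, t }.
The FIRST sets are disjoint and neither alternative is nullable — no conflict.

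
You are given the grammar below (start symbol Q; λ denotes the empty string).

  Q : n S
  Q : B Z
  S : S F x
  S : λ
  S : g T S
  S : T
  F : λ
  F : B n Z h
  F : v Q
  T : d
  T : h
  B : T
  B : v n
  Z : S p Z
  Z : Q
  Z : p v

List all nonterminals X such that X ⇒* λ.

Directly nullable (have an λ-production): S, F.
No other nonterminal has a production whose RHS symbols are all nullable.

{ F, S }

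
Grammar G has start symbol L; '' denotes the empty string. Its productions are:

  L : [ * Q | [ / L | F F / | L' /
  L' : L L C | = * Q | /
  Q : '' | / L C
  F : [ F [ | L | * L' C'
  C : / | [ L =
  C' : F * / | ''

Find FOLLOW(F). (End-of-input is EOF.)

In L : F F /: add FIRST(F /) = { *, /, =, [ }.
In L : F F /: add FIRST(/) = { / }.
In F : [ F [: add FIRST([) = { [ }.
In C' : F * /: add FIRST(* /) = { * }.
Union: FOLLOW(F) = { *, /, =, [ }.

{ *, /, =, [ }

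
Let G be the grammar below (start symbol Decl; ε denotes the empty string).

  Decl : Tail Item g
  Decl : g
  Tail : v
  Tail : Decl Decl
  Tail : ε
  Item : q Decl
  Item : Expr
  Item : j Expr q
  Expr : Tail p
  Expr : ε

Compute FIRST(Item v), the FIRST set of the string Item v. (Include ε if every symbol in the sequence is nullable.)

Add FIRST(Item)\{ε} = { g, j, p, q, v }; Item is nullable, continue.
v is a terminal; add {v} and stop.

{ g, j, p, q, v }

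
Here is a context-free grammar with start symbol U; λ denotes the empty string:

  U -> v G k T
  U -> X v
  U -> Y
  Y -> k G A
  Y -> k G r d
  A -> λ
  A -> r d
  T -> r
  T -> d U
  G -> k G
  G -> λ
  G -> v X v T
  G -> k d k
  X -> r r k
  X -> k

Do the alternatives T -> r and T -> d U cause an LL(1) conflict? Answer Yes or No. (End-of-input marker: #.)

No

FIRST(r) = { r } and FIRST(d U) = { d }.
The FIRST sets are disjoint and neither alternative is nullable — no conflict.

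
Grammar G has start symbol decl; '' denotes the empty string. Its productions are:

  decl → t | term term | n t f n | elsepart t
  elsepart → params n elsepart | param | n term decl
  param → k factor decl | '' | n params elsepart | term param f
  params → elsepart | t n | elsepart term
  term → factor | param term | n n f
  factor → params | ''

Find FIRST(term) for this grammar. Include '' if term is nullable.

From term → factor: add FIRST(factor) = { f, k, n, t, '' } (including '' since factor is nullable).
From term → param term: param, term nullable, take FIRST(param) ∪ FIRST(term) = { f, k, n, t }; also '' since the whole RHS is nullable.
term → n n f contributes {n}.
Union: FIRST(term) = { f, k, n, t, '' }.

{ f, k, n, t, '' }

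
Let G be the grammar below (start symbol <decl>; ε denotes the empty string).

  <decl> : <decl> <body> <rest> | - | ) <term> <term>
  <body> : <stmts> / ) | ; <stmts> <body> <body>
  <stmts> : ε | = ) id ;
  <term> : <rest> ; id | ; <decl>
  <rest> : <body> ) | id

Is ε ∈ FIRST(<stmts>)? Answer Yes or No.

Yes

<stmts> has an ε-production, so <stmts> ⇒ ε.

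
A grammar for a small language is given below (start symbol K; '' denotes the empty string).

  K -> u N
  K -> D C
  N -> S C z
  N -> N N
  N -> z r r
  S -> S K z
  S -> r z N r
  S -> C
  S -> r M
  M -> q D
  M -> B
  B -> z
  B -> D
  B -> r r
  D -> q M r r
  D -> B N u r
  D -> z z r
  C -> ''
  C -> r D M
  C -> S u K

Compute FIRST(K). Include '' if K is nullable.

{ q, r, u, z }

K -> u N contributes {u}.
From K -> D C: add FIRST(D) = { q, r, z }.
Union: FIRST(K) = { q, r, u, z }.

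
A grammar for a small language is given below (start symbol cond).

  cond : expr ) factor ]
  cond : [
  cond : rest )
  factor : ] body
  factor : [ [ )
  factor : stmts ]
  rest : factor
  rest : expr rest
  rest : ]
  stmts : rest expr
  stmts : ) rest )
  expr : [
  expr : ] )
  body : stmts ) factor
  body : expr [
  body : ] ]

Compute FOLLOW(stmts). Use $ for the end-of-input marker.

In factor : stmts ]: add FIRST(]) = { ] }.
In body : stmts ) factor: add FIRST() factor) = { ) }.
Union: FOLLOW(stmts) = { ), ] }.

{ ), ] }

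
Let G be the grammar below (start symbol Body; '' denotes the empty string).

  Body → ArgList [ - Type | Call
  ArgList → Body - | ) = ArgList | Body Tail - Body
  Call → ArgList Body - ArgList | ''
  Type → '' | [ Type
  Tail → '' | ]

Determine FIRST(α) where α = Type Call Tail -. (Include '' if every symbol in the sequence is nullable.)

{ ), -, [, ] }

Add FIRST(Type)\{''} = { [ }; Type is nullable, continue.
Add FIRST(Call)\{''} = { ), -, ] }; Call is nullable, continue.
Add FIRST(Tail)\{''} = { ] }; Tail is nullable, continue.
- is a terminal; add {-} and stop.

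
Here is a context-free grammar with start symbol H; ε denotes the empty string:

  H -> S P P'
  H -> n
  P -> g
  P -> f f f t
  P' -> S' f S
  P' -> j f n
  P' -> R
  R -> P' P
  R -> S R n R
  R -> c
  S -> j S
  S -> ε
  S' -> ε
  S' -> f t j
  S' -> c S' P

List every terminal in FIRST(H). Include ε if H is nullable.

{ f, g, j, n }

From H -> S P P': S nullable, take FIRST(S) ∪ FIRST(P) = { f, g, j }.
H -> n contributes {n}.
Union: FIRST(H) = { f, g, j, n }.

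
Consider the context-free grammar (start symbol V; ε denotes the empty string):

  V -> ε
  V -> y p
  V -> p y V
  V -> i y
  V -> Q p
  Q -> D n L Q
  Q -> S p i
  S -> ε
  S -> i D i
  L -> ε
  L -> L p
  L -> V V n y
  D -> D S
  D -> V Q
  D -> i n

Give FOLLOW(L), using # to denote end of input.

In Q -> D n L Q: add FIRST(Q) = { i, p, y }.
In L -> L p: add FIRST(p) = { p }.
Union: FOLLOW(L) = { i, p, y }.

{ i, p, y }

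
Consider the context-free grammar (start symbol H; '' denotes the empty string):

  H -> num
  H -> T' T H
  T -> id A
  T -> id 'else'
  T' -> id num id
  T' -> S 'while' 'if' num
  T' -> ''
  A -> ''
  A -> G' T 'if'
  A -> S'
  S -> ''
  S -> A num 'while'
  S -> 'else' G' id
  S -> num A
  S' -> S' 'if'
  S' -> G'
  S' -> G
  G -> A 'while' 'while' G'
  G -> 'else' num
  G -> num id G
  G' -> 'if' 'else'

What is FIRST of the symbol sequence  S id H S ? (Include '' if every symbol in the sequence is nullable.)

Add FIRST(S)\{''} = { 'else', 'if', 'while', num }; S is nullable, continue.
id is a terminal; add {id} and stop.

{ 'else', 'if', 'while', id, num }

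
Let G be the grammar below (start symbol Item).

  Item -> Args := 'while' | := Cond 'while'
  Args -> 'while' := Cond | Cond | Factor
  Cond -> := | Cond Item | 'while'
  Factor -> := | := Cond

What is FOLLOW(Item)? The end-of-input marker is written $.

{ $, 'while', := }

Item is the start symbol, so $ ∈ FOLLOW(Item).
In Cond -> Cond Item: Item is at the end, add FOLLOW(Cond) = { 'while', := }.
Union: FOLLOW(Item) = { $, 'while', := }.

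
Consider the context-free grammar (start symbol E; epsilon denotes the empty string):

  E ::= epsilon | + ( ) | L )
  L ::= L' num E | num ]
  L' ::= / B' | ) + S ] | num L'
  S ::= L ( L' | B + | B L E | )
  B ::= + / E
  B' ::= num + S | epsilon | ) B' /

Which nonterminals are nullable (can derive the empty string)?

Directly nullable (have an epsilon-production): E, B'.
No other nonterminal has a production whose RHS symbols are all nullable.

{ B', E }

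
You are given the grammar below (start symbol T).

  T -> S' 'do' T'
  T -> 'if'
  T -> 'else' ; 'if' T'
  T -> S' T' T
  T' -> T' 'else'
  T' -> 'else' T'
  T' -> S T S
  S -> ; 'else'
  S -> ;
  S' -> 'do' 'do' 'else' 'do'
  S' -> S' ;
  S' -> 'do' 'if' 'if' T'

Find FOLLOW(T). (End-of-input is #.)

T is the start symbol, so # ∈ FOLLOW(T).
In T -> S' T' T: T is at the end, add FOLLOW(T) = { #, ; }.
In T' -> S T S: add FIRST(S) = { ; }.
Union: FOLLOW(T) = { #, ; }.

{ #, ; }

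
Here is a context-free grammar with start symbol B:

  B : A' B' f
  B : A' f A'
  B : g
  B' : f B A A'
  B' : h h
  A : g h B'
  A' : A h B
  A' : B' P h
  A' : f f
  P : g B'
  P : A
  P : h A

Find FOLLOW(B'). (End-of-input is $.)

{ f, g, h }

In B : A' B' f: add FIRST(f) = { f }.
In A : g h B': B' is at the end, add FOLLOW(A) = { f, g, h }.
In A' : B' P h: add FIRST(P h) = { g, h }.
In P : g B': B' is at the end, add FOLLOW(P) = { h }.
Union: FOLLOW(B') = { f, g, h }.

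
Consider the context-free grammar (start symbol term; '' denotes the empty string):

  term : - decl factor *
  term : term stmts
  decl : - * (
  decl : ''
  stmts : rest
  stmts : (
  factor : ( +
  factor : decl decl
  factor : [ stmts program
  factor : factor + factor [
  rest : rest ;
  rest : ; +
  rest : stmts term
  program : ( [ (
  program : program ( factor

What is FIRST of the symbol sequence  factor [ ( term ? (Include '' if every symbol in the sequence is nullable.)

Add FIRST(factor)\{''} = { (, +, -, [ }; factor is nullable, continue.
[ is a terminal; add {[} and stop.

{ (, +, -, [ }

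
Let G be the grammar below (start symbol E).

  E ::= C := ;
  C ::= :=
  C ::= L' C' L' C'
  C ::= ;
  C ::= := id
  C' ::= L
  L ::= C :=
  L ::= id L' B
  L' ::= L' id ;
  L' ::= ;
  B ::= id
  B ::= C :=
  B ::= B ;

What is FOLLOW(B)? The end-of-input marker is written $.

{ :=, ; }

In L ::= id L' B: B is at the end, add FOLLOW(L) = { :=, ; }.
In B ::= B ;: add FIRST(;) = { ; }.
Union: FOLLOW(B) = { :=, ; }.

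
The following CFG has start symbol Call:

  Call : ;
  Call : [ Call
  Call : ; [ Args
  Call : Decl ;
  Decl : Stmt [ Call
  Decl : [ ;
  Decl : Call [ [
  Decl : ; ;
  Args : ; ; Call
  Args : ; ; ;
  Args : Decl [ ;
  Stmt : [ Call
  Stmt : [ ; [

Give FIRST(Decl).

From Decl : Stmt [ Call: add FIRST(Stmt) = { [ }.
Decl : [ ; contributes {[}.
From Decl : Call [ [: add FIRST(Call) = { ;, [ }.
Decl : ; ; contributes {;}.
Union: FIRST(Decl) = { ;, [ }.

{ ;, [ }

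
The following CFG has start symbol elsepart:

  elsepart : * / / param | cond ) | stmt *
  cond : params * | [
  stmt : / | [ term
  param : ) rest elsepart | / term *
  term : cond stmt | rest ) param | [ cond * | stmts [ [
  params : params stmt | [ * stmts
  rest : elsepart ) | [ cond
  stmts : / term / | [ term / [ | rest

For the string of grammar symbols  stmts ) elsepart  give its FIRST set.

{ *, /, [ }

Add FIRST(stmts) = { *, /, [ }; stmts is not nullable, stop.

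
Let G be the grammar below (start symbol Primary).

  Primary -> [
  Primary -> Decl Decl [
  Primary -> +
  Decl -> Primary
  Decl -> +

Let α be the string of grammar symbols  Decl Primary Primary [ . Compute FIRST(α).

Add FIRST(Decl) = { +, [ }; Decl is not nullable, stop.

{ +, [ }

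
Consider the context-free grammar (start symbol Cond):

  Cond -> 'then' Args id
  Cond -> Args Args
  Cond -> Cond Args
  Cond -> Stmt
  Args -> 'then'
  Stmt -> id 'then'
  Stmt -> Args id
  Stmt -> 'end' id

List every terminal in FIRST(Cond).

{ 'end', 'then', id }

Cond -> 'then' Args id contributes {'then'}.
From Cond -> Args Args: add FIRST(Args) = { 'then' }.
From Cond -> Cond Args: add FIRST(Cond) = { 'end', 'then', id }.
From Cond -> Stmt: add FIRST(Stmt) = { 'end', 'then', id }.
Union: FIRST(Cond) = { 'end', 'then', id }.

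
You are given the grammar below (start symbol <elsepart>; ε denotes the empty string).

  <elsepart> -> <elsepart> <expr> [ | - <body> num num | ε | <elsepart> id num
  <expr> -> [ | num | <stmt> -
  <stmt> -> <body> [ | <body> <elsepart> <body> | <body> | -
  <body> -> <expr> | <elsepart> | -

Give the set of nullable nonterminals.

{ <body>, <elsepart>, <stmt> }

Directly nullable (have an ε-production): <elsepart>.
<stmt> -> <body> <elsepart> <body> with every symbol nullable, so <stmt> is nullable.
<body> -> <elsepart> with every symbol nullable, so <body> is nullable.
No other nonterminal has a production whose RHS symbols are all nullable.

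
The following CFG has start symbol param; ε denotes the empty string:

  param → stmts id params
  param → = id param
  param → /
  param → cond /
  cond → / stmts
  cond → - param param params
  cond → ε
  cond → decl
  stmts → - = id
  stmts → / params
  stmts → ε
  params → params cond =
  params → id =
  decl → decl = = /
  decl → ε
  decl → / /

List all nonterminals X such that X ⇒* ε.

Directly nullable (have an ε-production): cond, stmts, decl.
No other nonterminal has a production whose RHS symbols are all nullable.

{ cond, decl, stmts }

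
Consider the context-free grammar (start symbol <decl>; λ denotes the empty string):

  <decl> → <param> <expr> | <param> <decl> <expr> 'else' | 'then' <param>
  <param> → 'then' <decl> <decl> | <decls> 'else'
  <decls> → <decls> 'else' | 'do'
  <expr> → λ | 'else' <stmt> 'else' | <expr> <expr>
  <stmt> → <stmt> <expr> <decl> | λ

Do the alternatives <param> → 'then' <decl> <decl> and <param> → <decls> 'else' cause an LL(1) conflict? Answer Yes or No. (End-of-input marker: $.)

No

FIRST('then' <decl> <decl>) = { 'then' } and FIRST(<decls> 'else') = { 'do' }.
The FIRST sets are disjoint and neither alternative is nullable — no conflict.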